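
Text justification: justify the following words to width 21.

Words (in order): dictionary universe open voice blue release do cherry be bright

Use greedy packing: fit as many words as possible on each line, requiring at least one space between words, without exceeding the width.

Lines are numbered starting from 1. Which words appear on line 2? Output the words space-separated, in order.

Line 1: ['dictionary', 'universe'] (min_width=19, slack=2)
Line 2: ['open', 'voice', 'blue'] (min_width=15, slack=6)
Line 3: ['release', 'do', 'cherry', 'be'] (min_width=20, slack=1)
Line 4: ['bright'] (min_width=6, slack=15)

Answer: open voice blue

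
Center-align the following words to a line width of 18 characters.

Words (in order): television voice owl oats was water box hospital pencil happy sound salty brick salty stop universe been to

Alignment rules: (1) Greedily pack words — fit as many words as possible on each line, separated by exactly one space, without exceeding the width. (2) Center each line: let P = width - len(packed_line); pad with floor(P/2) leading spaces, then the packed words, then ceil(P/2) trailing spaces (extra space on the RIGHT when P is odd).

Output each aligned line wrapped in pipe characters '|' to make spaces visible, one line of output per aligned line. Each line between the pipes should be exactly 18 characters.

Line 1: ['television', 'voice'] (min_width=16, slack=2)
Line 2: ['owl', 'oats', 'was', 'water'] (min_width=18, slack=0)
Line 3: ['box', 'hospital'] (min_width=12, slack=6)
Line 4: ['pencil', 'happy', 'sound'] (min_width=18, slack=0)
Line 5: ['salty', 'brick', 'salty'] (min_width=17, slack=1)
Line 6: ['stop', 'universe', 'been'] (min_width=18, slack=0)
Line 7: ['to'] (min_width=2, slack=16)

Answer: | television voice |
|owl oats was water|
|   box hospital   |
|pencil happy sound|
|salty brick salty |
|stop universe been|
|        to        |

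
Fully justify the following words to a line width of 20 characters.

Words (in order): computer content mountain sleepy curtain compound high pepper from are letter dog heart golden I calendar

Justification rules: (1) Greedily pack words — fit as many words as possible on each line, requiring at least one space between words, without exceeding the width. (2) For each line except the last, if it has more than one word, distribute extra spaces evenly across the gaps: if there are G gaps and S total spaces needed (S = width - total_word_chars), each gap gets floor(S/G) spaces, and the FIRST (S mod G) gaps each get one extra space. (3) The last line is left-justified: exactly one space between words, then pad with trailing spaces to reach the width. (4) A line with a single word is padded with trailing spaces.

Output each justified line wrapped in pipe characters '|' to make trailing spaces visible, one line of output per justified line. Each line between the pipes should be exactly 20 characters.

Line 1: ['computer', 'content'] (min_width=16, slack=4)
Line 2: ['mountain', 'sleepy'] (min_width=15, slack=5)
Line 3: ['curtain', 'compound'] (min_width=16, slack=4)
Line 4: ['high', 'pepper', 'from', 'are'] (min_width=20, slack=0)
Line 5: ['letter', 'dog', 'heart'] (min_width=16, slack=4)
Line 6: ['golden', 'I', 'calendar'] (min_width=17, slack=3)

Answer: |computer     content|
|mountain      sleepy|
|curtain     compound|
|high pepper from are|
|letter   dog   heart|
|golden I calendar   |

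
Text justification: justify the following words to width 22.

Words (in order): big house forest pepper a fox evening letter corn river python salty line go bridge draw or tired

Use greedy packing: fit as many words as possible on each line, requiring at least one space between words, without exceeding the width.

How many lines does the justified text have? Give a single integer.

Line 1: ['big', 'house', 'forest'] (min_width=16, slack=6)
Line 2: ['pepper', 'a', 'fox', 'evening'] (min_width=20, slack=2)
Line 3: ['letter', 'corn', 'river'] (min_width=17, slack=5)
Line 4: ['python', 'salty', 'line', 'go'] (min_width=20, slack=2)
Line 5: ['bridge', 'draw', 'or', 'tired'] (min_width=20, slack=2)
Total lines: 5

Answer: 5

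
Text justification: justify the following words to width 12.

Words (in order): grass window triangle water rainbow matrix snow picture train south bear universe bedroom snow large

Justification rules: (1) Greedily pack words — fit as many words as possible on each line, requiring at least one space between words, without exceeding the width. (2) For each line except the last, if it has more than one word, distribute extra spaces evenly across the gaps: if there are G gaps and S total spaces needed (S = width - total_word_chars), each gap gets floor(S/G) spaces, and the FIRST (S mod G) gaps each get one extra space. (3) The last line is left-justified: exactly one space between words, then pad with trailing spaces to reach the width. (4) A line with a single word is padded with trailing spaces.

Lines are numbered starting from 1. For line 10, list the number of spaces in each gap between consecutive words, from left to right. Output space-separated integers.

Line 1: ['grass', 'window'] (min_width=12, slack=0)
Line 2: ['triangle'] (min_width=8, slack=4)
Line 3: ['water'] (min_width=5, slack=7)
Line 4: ['rainbow'] (min_width=7, slack=5)
Line 5: ['matrix', 'snow'] (min_width=11, slack=1)
Line 6: ['picture'] (min_width=7, slack=5)
Line 7: ['train', 'south'] (min_width=11, slack=1)
Line 8: ['bear'] (min_width=4, slack=8)
Line 9: ['universe'] (min_width=8, slack=4)
Line 10: ['bedroom', 'snow'] (min_width=12, slack=0)
Line 11: ['large'] (min_width=5, slack=7)

Answer: 1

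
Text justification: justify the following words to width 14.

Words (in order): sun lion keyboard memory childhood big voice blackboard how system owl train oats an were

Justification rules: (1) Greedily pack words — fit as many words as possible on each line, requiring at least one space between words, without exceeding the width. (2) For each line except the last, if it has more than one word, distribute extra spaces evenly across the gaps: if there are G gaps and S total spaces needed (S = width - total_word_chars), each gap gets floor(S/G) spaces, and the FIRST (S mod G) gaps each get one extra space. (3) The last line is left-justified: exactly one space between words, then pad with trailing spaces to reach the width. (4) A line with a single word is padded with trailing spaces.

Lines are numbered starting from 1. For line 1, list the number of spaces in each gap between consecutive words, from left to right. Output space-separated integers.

Line 1: ['sun', 'lion'] (min_width=8, slack=6)
Line 2: ['keyboard'] (min_width=8, slack=6)
Line 3: ['memory'] (min_width=6, slack=8)
Line 4: ['childhood', 'big'] (min_width=13, slack=1)
Line 5: ['voice'] (min_width=5, slack=9)
Line 6: ['blackboard', 'how'] (min_width=14, slack=0)
Line 7: ['system', 'owl'] (min_width=10, slack=4)
Line 8: ['train', 'oats', 'an'] (min_width=13, slack=1)
Line 9: ['were'] (min_width=4, slack=10)

Answer: 7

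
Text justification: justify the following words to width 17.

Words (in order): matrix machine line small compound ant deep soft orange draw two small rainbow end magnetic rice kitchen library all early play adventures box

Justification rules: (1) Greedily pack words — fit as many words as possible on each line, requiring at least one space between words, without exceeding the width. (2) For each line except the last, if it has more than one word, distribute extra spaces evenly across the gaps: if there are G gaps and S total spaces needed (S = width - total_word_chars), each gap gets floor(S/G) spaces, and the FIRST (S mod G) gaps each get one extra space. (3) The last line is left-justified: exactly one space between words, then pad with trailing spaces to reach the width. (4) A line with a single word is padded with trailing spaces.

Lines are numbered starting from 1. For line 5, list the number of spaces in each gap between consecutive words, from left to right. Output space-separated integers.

Answer: 1 1

Derivation:
Line 1: ['matrix', 'machine'] (min_width=14, slack=3)
Line 2: ['line', 'small'] (min_width=10, slack=7)
Line 3: ['compound', 'ant', 'deep'] (min_width=17, slack=0)
Line 4: ['soft', 'orange', 'draw'] (min_width=16, slack=1)
Line 5: ['two', 'small', 'rainbow'] (min_width=17, slack=0)
Line 6: ['end', 'magnetic', 'rice'] (min_width=17, slack=0)
Line 7: ['kitchen', 'library'] (min_width=15, slack=2)
Line 8: ['all', 'early', 'play'] (min_width=14, slack=3)
Line 9: ['adventures', 'box'] (min_width=14, slack=3)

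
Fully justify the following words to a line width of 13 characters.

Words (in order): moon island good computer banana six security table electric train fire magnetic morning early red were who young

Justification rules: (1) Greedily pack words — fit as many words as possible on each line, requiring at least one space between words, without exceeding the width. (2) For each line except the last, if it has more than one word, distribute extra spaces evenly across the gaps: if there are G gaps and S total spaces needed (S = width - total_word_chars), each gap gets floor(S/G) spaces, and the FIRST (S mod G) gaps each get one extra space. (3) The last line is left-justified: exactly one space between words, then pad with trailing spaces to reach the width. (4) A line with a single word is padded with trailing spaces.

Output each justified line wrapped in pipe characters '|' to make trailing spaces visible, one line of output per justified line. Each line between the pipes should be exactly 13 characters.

Line 1: ['moon', 'island'] (min_width=11, slack=2)
Line 2: ['good', 'computer'] (min_width=13, slack=0)
Line 3: ['banana', 'six'] (min_width=10, slack=3)
Line 4: ['security'] (min_width=8, slack=5)
Line 5: ['table'] (min_width=5, slack=8)
Line 6: ['electric'] (min_width=8, slack=5)
Line 7: ['train', 'fire'] (min_width=10, slack=3)
Line 8: ['magnetic'] (min_width=8, slack=5)
Line 9: ['morning', 'early'] (min_width=13, slack=0)
Line 10: ['red', 'were', 'who'] (min_width=12, slack=1)
Line 11: ['young'] (min_width=5, slack=8)

Answer: |moon   island|
|good computer|
|banana    six|
|security     |
|table        |
|electric     |
|train    fire|
|magnetic     |
|morning early|
|red  were who|
|young        |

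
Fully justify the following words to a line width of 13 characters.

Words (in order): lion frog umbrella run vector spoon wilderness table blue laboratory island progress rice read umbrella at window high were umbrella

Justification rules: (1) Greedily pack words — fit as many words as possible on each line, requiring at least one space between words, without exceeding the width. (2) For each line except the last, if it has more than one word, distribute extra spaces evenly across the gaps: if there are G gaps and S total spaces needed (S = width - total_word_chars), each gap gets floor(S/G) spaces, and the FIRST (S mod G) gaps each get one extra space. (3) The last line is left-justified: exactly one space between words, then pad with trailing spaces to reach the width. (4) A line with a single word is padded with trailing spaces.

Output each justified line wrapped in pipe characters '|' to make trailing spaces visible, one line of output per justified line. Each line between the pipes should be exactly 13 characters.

Line 1: ['lion', 'frog'] (min_width=9, slack=4)
Line 2: ['umbrella', 'run'] (min_width=12, slack=1)
Line 3: ['vector', 'spoon'] (min_width=12, slack=1)
Line 4: ['wilderness'] (min_width=10, slack=3)
Line 5: ['table', 'blue'] (min_width=10, slack=3)
Line 6: ['laboratory'] (min_width=10, slack=3)
Line 7: ['island'] (min_width=6, slack=7)
Line 8: ['progress', 'rice'] (min_width=13, slack=0)
Line 9: ['read', 'umbrella'] (min_width=13, slack=0)
Line 10: ['at', 'window'] (min_width=9, slack=4)
Line 11: ['high', 'were'] (min_width=9, slack=4)
Line 12: ['umbrella'] (min_width=8, slack=5)

Answer: |lion     frog|
|umbrella  run|
|vector  spoon|
|wilderness   |
|table    blue|
|laboratory   |
|island       |
|progress rice|
|read umbrella|
|at     window|
|high     were|
|umbrella     |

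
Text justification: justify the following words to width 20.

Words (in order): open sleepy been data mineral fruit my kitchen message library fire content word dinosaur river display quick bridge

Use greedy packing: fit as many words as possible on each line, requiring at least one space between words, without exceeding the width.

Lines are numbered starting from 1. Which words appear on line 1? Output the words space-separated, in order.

Answer: open sleepy been

Derivation:
Line 1: ['open', 'sleepy', 'been'] (min_width=16, slack=4)
Line 2: ['data', 'mineral', 'fruit'] (min_width=18, slack=2)
Line 3: ['my', 'kitchen', 'message'] (min_width=18, slack=2)
Line 4: ['library', 'fire', 'content'] (min_width=20, slack=0)
Line 5: ['word', 'dinosaur', 'river'] (min_width=19, slack=1)
Line 6: ['display', 'quick', 'bridge'] (min_width=20, slack=0)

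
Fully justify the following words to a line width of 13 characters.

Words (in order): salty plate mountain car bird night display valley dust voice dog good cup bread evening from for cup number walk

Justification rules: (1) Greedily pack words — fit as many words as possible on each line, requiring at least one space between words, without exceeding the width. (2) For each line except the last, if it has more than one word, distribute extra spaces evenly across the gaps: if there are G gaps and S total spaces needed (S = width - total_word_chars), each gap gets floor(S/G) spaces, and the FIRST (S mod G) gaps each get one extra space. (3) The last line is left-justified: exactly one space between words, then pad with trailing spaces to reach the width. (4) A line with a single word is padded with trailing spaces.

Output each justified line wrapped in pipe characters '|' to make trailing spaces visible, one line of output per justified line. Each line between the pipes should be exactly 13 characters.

Line 1: ['salty', 'plate'] (min_width=11, slack=2)
Line 2: ['mountain', 'car'] (min_width=12, slack=1)
Line 3: ['bird', 'night'] (min_width=10, slack=3)
Line 4: ['display'] (min_width=7, slack=6)
Line 5: ['valley', 'dust'] (min_width=11, slack=2)
Line 6: ['voice', 'dog'] (min_width=9, slack=4)
Line 7: ['good', 'cup'] (min_width=8, slack=5)
Line 8: ['bread', 'evening'] (min_width=13, slack=0)
Line 9: ['from', 'for', 'cup'] (min_width=12, slack=1)
Line 10: ['number', 'walk'] (min_width=11, slack=2)

Answer: |salty   plate|
|mountain  car|
|bird    night|
|display      |
|valley   dust|
|voice     dog|
|good      cup|
|bread evening|
|from  for cup|
|number walk  |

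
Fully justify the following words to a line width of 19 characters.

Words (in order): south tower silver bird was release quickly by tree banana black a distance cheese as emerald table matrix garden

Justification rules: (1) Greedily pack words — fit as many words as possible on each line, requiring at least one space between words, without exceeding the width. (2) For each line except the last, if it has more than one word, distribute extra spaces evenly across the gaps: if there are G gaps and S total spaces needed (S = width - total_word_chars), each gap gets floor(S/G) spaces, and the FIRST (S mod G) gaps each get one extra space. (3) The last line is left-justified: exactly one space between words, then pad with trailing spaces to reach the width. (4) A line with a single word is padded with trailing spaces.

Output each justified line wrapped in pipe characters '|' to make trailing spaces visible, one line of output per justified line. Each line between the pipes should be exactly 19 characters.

Line 1: ['south', 'tower', 'silver'] (min_width=18, slack=1)
Line 2: ['bird', 'was', 'release'] (min_width=16, slack=3)
Line 3: ['quickly', 'by', 'tree'] (min_width=15, slack=4)
Line 4: ['banana', 'black', 'a'] (min_width=14, slack=5)
Line 5: ['distance', 'cheese', 'as'] (min_width=18, slack=1)
Line 6: ['emerald', 'table'] (min_width=13, slack=6)
Line 7: ['matrix', 'garden'] (min_width=13, slack=6)

Answer: |south  tower silver|
|bird   was  release|
|quickly   by   tree|
|banana    black   a|
|distance  cheese as|
|emerald       table|
|matrix garden      |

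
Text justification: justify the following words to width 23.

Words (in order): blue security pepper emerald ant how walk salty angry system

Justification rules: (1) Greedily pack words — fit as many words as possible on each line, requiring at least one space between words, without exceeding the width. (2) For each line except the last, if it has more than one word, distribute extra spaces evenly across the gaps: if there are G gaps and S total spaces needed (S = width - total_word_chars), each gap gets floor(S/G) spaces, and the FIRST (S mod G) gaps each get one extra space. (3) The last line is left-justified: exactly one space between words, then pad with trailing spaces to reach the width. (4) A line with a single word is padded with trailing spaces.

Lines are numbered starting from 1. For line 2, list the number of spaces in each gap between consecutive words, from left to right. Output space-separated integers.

Line 1: ['blue', 'security', 'pepper'] (min_width=20, slack=3)
Line 2: ['emerald', 'ant', 'how', 'walk'] (min_width=20, slack=3)
Line 3: ['salty', 'angry', 'system'] (min_width=18, slack=5)

Answer: 2 2 2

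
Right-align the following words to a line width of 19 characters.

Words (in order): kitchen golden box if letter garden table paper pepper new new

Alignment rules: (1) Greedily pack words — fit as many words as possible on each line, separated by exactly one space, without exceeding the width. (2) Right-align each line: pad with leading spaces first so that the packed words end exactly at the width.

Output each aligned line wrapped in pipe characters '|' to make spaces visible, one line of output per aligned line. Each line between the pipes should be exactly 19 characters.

Answer: | kitchen golden box|
|   if letter garden|
| table paper pepper|
|            new new|

Derivation:
Line 1: ['kitchen', 'golden', 'box'] (min_width=18, slack=1)
Line 2: ['if', 'letter', 'garden'] (min_width=16, slack=3)
Line 3: ['table', 'paper', 'pepper'] (min_width=18, slack=1)
Line 4: ['new', 'new'] (min_width=7, slack=12)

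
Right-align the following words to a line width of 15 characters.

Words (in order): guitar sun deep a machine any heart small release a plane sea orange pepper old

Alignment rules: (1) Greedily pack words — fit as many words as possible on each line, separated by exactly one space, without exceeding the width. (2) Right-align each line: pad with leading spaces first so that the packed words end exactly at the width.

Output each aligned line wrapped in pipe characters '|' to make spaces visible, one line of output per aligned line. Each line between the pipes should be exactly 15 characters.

Line 1: ['guitar', 'sun', 'deep'] (min_width=15, slack=0)
Line 2: ['a', 'machine', 'any'] (min_width=13, slack=2)
Line 3: ['heart', 'small'] (min_width=11, slack=4)
Line 4: ['release', 'a', 'plane'] (min_width=15, slack=0)
Line 5: ['sea', 'orange'] (min_width=10, slack=5)
Line 6: ['pepper', 'old'] (min_width=10, slack=5)

Answer: |guitar sun deep|
|  a machine any|
|    heart small|
|release a plane|
|     sea orange|
|     pepper old|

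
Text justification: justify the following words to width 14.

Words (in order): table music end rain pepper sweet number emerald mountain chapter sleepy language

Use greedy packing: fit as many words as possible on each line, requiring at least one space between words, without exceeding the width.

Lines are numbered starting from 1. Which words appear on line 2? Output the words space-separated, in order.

Answer: end rain

Derivation:
Line 1: ['table', 'music'] (min_width=11, slack=3)
Line 2: ['end', 'rain'] (min_width=8, slack=6)
Line 3: ['pepper', 'sweet'] (min_width=12, slack=2)
Line 4: ['number', 'emerald'] (min_width=14, slack=0)
Line 5: ['mountain'] (min_width=8, slack=6)
Line 6: ['chapter', 'sleepy'] (min_width=14, slack=0)
Line 7: ['language'] (min_width=8, slack=6)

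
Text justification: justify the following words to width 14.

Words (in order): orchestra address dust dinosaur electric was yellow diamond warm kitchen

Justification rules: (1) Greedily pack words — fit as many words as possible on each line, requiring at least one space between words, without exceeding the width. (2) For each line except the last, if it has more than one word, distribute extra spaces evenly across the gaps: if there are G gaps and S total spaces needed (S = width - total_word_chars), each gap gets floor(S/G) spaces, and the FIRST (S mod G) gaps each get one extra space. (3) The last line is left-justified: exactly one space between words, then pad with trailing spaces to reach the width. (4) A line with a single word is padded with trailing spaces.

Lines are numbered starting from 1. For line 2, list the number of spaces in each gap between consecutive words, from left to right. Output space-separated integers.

Answer: 3

Derivation:
Line 1: ['orchestra'] (min_width=9, slack=5)
Line 2: ['address', 'dust'] (min_width=12, slack=2)
Line 3: ['dinosaur'] (min_width=8, slack=6)
Line 4: ['electric', 'was'] (min_width=12, slack=2)
Line 5: ['yellow', 'diamond'] (min_width=14, slack=0)
Line 6: ['warm', 'kitchen'] (min_width=12, slack=2)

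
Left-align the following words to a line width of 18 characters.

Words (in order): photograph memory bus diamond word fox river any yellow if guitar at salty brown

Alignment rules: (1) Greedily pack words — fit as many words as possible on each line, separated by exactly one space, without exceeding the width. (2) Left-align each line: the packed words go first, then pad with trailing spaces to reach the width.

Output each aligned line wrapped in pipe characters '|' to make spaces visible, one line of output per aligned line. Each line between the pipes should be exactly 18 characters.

Answer: |photograph memory |
|bus diamond word  |
|fox river any     |
|yellow if guitar  |
|at salty brown    |

Derivation:
Line 1: ['photograph', 'memory'] (min_width=17, slack=1)
Line 2: ['bus', 'diamond', 'word'] (min_width=16, slack=2)
Line 3: ['fox', 'river', 'any'] (min_width=13, slack=5)
Line 4: ['yellow', 'if', 'guitar'] (min_width=16, slack=2)
Line 5: ['at', 'salty', 'brown'] (min_width=14, slack=4)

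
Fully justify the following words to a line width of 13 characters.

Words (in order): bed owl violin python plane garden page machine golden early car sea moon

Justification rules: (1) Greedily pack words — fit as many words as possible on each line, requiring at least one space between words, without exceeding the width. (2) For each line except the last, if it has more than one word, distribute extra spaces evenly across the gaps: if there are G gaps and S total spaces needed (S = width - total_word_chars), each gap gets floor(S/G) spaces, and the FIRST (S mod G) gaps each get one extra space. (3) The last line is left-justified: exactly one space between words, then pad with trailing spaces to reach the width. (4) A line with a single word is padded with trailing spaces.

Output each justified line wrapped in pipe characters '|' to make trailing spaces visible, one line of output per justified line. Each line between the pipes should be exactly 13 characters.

Answer: |bed       owl|
|violin python|
|plane  garden|
|page  machine|
|golden  early|
|car sea moon |

Derivation:
Line 1: ['bed', 'owl'] (min_width=7, slack=6)
Line 2: ['violin', 'python'] (min_width=13, slack=0)
Line 3: ['plane', 'garden'] (min_width=12, slack=1)
Line 4: ['page', 'machine'] (min_width=12, slack=1)
Line 5: ['golden', 'early'] (min_width=12, slack=1)
Line 6: ['car', 'sea', 'moon'] (min_width=12, slack=1)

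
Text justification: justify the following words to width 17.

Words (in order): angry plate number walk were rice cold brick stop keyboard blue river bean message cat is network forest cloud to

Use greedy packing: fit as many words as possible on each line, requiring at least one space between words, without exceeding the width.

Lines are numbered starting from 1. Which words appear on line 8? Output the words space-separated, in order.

Answer: cloud to

Derivation:
Line 1: ['angry', 'plate'] (min_width=11, slack=6)
Line 2: ['number', 'walk', 'were'] (min_width=16, slack=1)
Line 3: ['rice', 'cold', 'brick'] (min_width=15, slack=2)
Line 4: ['stop', 'keyboard'] (min_width=13, slack=4)
Line 5: ['blue', 'river', 'bean'] (min_width=15, slack=2)
Line 6: ['message', 'cat', 'is'] (min_width=14, slack=3)
Line 7: ['network', 'forest'] (min_width=14, slack=3)
Line 8: ['cloud', 'to'] (min_width=8, slack=9)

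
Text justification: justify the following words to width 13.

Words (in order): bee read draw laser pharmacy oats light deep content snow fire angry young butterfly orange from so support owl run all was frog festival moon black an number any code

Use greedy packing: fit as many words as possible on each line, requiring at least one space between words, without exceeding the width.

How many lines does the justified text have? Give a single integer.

Line 1: ['bee', 'read', 'draw'] (min_width=13, slack=0)
Line 2: ['laser'] (min_width=5, slack=8)
Line 3: ['pharmacy', 'oats'] (min_width=13, slack=0)
Line 4: ['light', 'deep'] (min_width=10, slack=3)
Line 5: ['content', 'snow'] (min_width=12, slack=1)
Line 6: ['fire', 'angry'] (min_width=10, slack=3)
Line 7: ['young'] (min_width=5, slack=8)
Line 8: ['butterfly'] (min_width=9, slack=4)
Line 9: ['orange', 'from'] (min_width=11, slack=2)
Line 10: ['so', 'support'] (min_width=10, slack=3)
Line 11: ['owl', 'run', 'all'] (min_width=11, slack=2)
Line 12: ['was', 'frog'] (min_width=8, slack=5)
Line 13: ['festival', 'moon'] (min_width=13, slack=0)
Line 14: ['black', 'an'] (min_width=8, slack=5)
Line 15: ['number', 'any'] (min_width=10, slack=3)
Line 16: ['code'] (min_width=4, slack=9)
Total lines: 16

Answer: 16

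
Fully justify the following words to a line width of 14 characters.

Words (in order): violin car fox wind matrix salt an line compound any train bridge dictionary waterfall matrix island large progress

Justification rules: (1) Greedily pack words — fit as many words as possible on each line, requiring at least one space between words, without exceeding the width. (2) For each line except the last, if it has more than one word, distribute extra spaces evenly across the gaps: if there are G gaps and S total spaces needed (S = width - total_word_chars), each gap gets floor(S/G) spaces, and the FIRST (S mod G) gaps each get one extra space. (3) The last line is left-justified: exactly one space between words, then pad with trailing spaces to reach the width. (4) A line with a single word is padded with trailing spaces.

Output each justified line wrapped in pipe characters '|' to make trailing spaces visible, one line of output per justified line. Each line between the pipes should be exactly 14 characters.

Answer: |violin car fox|
|wind    matrix|
|salt  an  line|
|compound   any|
|train   bridge|
|dictionary    |
|waterfall     |
|matrix  island|
|large progress|

Derivation:
Line 1: ['violin', 'car', 'fox'] (min_width=14, slack=0)
Line 2: ['wind', 'matrix'] (min_width=11, slack=3)
Line 3: ['salt', 'an', 'line'] (min_width=12, slack=2)
Line 4: ['compound', 'any'] (min_width=12, slack=2)
Line 5: ['train', 'bridge'] (min_width=12, slack=2)
Line 6: ['dictionary'] (min_width=10, slack=4)
Line 7: ['waterfall'] (min_width=9, slack=5)
Line 8: ['matrix', 'island'] (min_width=13, slack=1)
Line 9: ['large', 'progress'] (min_width=14, slack=0)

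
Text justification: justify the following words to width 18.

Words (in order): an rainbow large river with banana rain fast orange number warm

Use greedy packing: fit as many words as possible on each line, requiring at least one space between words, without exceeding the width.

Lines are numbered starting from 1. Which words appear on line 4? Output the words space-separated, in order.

Line 1: ['an', 'rainbow', 'large'] (min_width=16, slack=2)
Line 2: ['river', 'with', 'banana'] (min_width=17, slack=1)
Line 3: ['rain', 'fast', 'orange'] (min_width=16, slack=2)
Line 4: ['number', 'warm'] (min_width=11, slack=7)

Answer: number warm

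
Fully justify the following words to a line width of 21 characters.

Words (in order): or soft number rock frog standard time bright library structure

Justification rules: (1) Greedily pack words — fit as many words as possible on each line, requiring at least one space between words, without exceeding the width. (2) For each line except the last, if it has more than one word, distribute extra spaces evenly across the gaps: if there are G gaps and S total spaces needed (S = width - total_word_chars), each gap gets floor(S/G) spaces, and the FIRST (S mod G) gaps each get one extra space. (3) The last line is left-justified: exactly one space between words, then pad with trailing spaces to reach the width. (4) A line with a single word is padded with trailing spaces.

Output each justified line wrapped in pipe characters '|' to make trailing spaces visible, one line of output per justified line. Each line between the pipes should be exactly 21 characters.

Line 1: ['or', 'soft', 'number', 'rock'] (min_width=19, slack=2)
Line 2: ['frog', 'standard', 'time'] (min_width=18, slack=3)
Line 3: ['bright', 'library'] (min_width=14, slack=7)
Line 4: ['structure'] (min_width=9, slack=12)

Answer: |or  soft  number rock|
|frog   standard  time|
|bright        library|
|structure            |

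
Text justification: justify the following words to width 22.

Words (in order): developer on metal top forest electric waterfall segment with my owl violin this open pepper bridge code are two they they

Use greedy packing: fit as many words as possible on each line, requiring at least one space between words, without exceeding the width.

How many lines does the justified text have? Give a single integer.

Line 1: ['developer', 'on', 'metal', 'top'] (min_width=22, slack=0)
Line 2: ['forest', 'electric'] (min_width=15, slack=7)
Line 3: ['waterfall', 'segment', 'with'] (min_width=22, slack=0)
Line 4: ['my', 'owl', 'violin', 'this'] (min_width=18, slack=4)
Line 5: ['open', 'pepper', 'bridge'] (min_width=18, slack=4)
Line 6: ['code', 'are', 'two', 'they', 'they'] (min_width=22, slack=0)
Total lines: 6

Answer: 6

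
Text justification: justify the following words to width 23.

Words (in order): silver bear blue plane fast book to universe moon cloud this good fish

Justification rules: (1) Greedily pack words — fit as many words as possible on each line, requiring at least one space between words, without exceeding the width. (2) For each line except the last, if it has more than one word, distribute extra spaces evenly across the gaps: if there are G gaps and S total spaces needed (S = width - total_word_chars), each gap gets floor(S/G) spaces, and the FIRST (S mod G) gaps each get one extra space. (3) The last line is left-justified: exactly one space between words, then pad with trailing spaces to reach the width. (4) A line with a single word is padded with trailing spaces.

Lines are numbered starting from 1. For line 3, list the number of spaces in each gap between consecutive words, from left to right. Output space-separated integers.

Line 1: ['silver', 'bear', 'blue', 'plane'] (min_width=22, slack=1)
Line 2: ['fast', 'book', 'to', 'universe'] (min_width=21, slack=2)
Line 3: ['moon', 'cloud', 'this', 'good'] (min_width=20, slack=3)
Line 4: ['fish'] (min_width=4, slack=19)

Answer: 2 2 2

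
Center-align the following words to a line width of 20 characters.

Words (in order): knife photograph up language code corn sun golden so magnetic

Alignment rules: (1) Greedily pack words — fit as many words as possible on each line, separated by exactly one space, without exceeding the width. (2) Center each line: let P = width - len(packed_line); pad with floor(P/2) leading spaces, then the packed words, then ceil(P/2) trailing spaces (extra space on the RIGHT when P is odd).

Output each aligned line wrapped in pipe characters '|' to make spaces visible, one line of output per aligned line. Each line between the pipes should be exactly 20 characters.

Line 1: ['knife', 'photograph', 'up'] (min_width=19, slack=1)
Line 2: ['language', 'code', 'corn'] (min_width=18, slack=2)
Line 3: ['sun', 'golden', 'so'] (min_width=13, slack=7)
Line 4: ['magnetic'] (min_width=8, slack=12)

Answer: |knife photograph up |
| language code corn |
|   sun golden so    |
|      magnetic      |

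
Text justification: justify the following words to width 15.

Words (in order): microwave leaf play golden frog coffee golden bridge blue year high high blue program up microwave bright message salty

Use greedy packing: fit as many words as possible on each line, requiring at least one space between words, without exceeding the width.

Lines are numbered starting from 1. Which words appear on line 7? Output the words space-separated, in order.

Line 1: ['microwave', 'leaf'] (min_width=14, slack=1)
Line 2: ['play', 'golden'] (min_width=11, slack=4)
Line 3: ['frog', 'coffee'] (min_width=11, slack=4)
Line 4: ['golden', 'bridge'] (min_width=13, slack=2)
Line 5: ['blue', 'year', 'high'] (min_width=14, slack=1)
Line 6: ['high', 'blue'] (min_width=9, slack=6)
Line 7: ['program', 'up'] (min_width=10, slack=5)
Line 8: ['microwave'] (min_width=9, slack=6)
Line 9: ['bright', 'message'] (min_width=14, slack=1)
Line 10: ['salty'] (min_width=5, slack=10)

Answer: program up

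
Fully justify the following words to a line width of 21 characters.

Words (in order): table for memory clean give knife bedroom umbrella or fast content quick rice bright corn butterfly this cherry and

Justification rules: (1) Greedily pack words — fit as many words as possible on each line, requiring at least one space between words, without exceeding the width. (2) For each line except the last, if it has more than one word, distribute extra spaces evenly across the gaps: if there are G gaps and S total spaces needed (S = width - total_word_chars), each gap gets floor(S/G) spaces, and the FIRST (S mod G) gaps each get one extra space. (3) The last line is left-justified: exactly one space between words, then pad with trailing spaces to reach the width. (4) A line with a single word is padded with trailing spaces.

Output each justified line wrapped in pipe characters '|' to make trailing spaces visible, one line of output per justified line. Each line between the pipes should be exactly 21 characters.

Answer: |table    for   memory|
|clean    give   knife|
|bedroom  umbrella  or|
|fast   content  quick|
|rice    bright   corn|
|butterfly this cherry|
|and                  |

Derivation:
Line 1: ['table', 'for', 'memory'] (min_width=16, slack=5)
Line 2: ['clean', 'give', 'knife'] (min_width=16, slack=5)
Line 3: ['bedroom', 'umbrella', 'or'] (min_width=19, slack=2)
Line 4: ['fast', 'content', 'quick'] (min_width=18, slack=3)
Line 5: ['rice', 'bright', 'corn'] (min_width=16, slack=5)
Line 6: ['butterfly', 'this', 'cherry'] (min_width=21, slack=0)
Line 7: ['and'] (min_width=3, slack=18)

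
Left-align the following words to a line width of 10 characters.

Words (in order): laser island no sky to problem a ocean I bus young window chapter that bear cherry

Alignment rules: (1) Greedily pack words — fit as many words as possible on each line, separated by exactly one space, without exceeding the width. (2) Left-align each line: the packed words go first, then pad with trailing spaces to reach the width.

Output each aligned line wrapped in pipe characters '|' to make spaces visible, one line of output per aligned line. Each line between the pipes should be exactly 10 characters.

Answer: |laser     |
|island no |
|sky to    |
|problem a |
|ocean I   |
|bus young |
|window    |
|chapter   |
|that bear |
|cherry    |

Derivation:
Line 1: ['laser'] (min_width=5, slack=5)
Line 2: ['island', 'no'] (min_width=9, slack=1)
Line 3: ['sky', 'to'] (min_width=6, slack=4)
Line 4: ['problem', 'a'] (min_width=9, slack=1)
Line 5: ['ocean', 'I'] (min_width=7, slack=3)
Line 6: ['bus', 'young'] (min_width=9, slack=1)
Line 7: ['window'] (min_width=6, slack=4)
Line 8: ['chapter'] (min_width=7, slack=3)
Line 9: ['that', 'bear'] (min_width=9, slack=1)
Line 10: ['cherry'] (min_width=6, slack=4)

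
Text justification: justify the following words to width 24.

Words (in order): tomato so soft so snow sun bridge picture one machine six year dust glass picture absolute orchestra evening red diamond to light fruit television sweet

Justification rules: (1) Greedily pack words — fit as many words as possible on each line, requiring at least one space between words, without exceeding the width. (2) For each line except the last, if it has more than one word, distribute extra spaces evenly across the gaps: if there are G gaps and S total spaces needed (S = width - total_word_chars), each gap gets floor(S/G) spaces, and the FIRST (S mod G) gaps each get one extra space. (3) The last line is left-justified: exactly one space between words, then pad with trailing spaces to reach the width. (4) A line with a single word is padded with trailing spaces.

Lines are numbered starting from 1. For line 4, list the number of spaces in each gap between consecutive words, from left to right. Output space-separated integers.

Line 1: ['tomato', 'so', 'soft', 'so', 'snow'] (min_width=22, slack=2)
Line 2: ['sun', 'bridge', 'picture', 'one'] (min_width=22, slack=2)
Line 3: ['machine', 'six', 'year', 'dust'] (min_width=21, slack=3)
Line 4: ['glass', 'picture', 'absolute'] (min_width=22, slack=2)
Line 5: ['orchestra', 'evening', 'red'] (min_width=21, slack=3)
Line 6: ['diamond', 'to', 'light', 'fruit'] (min_width=22, slack=2)
Line 7: ['television', 'sweet'] (min_width=16, slack=8)

Answer: 2 2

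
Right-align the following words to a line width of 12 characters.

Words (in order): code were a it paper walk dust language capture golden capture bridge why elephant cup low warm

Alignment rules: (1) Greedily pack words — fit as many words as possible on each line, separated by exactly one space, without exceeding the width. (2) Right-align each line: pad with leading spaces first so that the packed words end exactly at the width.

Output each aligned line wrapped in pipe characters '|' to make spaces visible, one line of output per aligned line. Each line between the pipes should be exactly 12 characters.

Answer: | code were a|
|    it paper|
|   walk dust|
|    language|
|     capture|
|      golden|
|     capture|
|  bridge why|
|elephant cup|
|    low warm|

Derivation:
Line 1: ['code', 'were', 'a'] (min_width=11, slack=1)
Line 2: ['it', 'paper'] (min_width=8, slack=4)
Line 3: ['walk', 'dust'] (min_width=9, slack=3)
Line 4: ['language'] (min_width=8, slack=4)
Line 5: ['capture'] (min_width=7, slack=5)
Line 6: ['golden'] (min_width=6, slack=6)
Line 7: ['capture'] (min_width=7, slack=5)
Line 8: ['bridge', 'why'] (min_width=10, slack=2)
Line 9: ['elephant', 'cup'] (min_width=12, slack=0)
Line 10: ['low', 'warm'] (min_width=8, slack=4)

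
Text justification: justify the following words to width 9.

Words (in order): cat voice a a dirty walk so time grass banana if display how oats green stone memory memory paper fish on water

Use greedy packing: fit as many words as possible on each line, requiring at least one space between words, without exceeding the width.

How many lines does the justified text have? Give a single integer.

Line 1: ['cat', 'voice'] (min_width=9, slack=0)
Line 2: ['a', 'a', 'dirty'] (min_width=9, slack=0)
Line 3: ['walk', 'so'] (min_width=7, slack=2)
Line 4: ['time'] (min_width=4, slack=5)
Line 5: ['grass'] (min_width=5, slack=4)
Line 6: ['banana', 'if'] (min_width=9, slack=0)
Line 7: ['display'] (min_width=7, slack=2)
Line 8: ['how', 'oats'] (min_width=8, slack=1)
Line 9: ['green'] (min_width=5, slack=4)
Line 10: ['stone'] (min_width=5, slack=4)
Line 11: ['memory'] (min_width=6, slack=3)
Line 12: ['memory'] (min_width=6, slack=3)
Line 13: ['paper'] (min_width=5, slack=4)
Line 14: ['fish', 'on'] (min_width=7, slack=2)
Line 15: ['water'] (min_width=5, slack=4)
Total lines: 15

Answer: 15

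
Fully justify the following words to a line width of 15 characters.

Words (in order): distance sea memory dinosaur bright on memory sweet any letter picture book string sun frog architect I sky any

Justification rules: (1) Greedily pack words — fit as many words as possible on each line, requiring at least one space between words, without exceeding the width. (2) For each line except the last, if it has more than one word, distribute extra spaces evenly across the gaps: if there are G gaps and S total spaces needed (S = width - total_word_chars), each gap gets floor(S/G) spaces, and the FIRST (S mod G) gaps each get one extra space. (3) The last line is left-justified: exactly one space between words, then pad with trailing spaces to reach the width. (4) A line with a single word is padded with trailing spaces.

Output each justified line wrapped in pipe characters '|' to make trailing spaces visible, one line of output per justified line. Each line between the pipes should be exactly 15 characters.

Answer: |distance    sea|
|memory dinosaur|
|bright       on|
|memory    sweet|
|any      letter|
|picture    book|
|string sun frog|
|architect I sky|
|any            |

Derivation:
Line 1: ['distance', 'sea'] (min_width=12, slack=3)
Line 2: ['memory', 'dinosaur'] (min_width=15, slack=0)
Line 3: ['bright', 'on'] (min_width=9, slack=6)
Line 4: ['memory', 'sweet'] (min_width=12, slack=3)
Line 5: ['any', 'letter'] (min_width=10, slack=5)
Line 6: ['picture', 'book'] (min_width=12, slack=3)
Line 7: ['string', 'sun', 'frog'] (min_width=15, slack=0)
Line 8: ['architect', 'I', 'sky'] (min_width=15, slack=0)
Line 9: ['any'] (min_width=3, slack=12)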